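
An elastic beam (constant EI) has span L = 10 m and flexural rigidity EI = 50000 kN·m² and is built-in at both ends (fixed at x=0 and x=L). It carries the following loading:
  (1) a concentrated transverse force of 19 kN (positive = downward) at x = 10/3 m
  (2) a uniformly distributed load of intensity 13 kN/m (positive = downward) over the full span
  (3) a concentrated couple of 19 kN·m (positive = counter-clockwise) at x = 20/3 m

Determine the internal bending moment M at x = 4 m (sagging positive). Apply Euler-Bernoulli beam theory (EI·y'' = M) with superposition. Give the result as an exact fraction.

M(4) = 9038/135 kN·m

Load 1 — point force P=19 kN at a=10/3 m (b=L-a=20/3):
  M_1 = Pa²(a+3b)(L-x)/L³ - Pa²b/L²  [x>a] = 19·(10/3)²·((10/3)+3·(20/3))·(10-4)/10³ - 19·(10/3)²·(20/3)/10² = 418/27 kN·m
Load 2 — uniform load w=13 kN/m over full span:
  M_2 = wLx/2 - wL²/12 - wx²/2 = 13·10·4/2 - 13·10²/12 - 13·4²/2 = 143/3 kN·m
Load 3 — applied couple M₀=19 kN·m at a=20/3 m (b=L-a=10/3):
  M_3 = R_Ax - M_A  [x≤a] with R_A=38/15, M_A=19/3 = (38/15)·4 - (19/3) = 19/5 kN·m
Superposition: M = Σ M_i = 9038/135 kN·m ≈ 66.948148 kN·m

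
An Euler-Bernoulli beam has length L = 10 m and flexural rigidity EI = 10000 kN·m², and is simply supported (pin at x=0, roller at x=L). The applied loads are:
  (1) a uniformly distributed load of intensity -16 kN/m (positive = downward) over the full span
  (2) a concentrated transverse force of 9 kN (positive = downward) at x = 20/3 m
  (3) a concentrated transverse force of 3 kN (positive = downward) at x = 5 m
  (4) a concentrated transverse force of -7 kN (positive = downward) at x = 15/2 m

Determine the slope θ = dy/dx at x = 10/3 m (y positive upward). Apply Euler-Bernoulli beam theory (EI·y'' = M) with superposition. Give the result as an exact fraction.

Load 1 — uniform load w=-16 kN/m over full span:
  θ_1 = -w(L³-6Lx²+4x³)/(24EI) = -(-16)·(10³-6·10·(10/3)²+4·(10/3)³)/(24·10000) = 13/405 rad
Load 2 — point force P=9 kN at a=20/3 m (b=L-a=10/3):
  θ_2 = -Pb(L²-b²-3x²)/(6LEI)  [x≤a] = -9·(10/3)·(10²-(10/3)²-3·(10/3)²)/(6·10·10000) = -1/360 rad
Load 3 — point force P=3 kN at a=5 m (b=L-a=5):
  θ_3 = -Pb(L²-b²-3x²)/(6LEI)  [x≤a] = -3·5·(10²-5²-3·(10/3)²)/(6·10·10000) = -1/960 rad
Load 4 — point force P=-7 kN at a=15/2 m (b=L-a=5/2):
  θ_4 = -Pb(L²-b²-3x²)/(6LEI)  [x≤a] = -(-7)·(5/2)·(10²-(5/2)²-3·(10/3)²)/(6·10·10000) = 203/115200 rad
Superposition: θ = Σ θ_i = 31147/1036800 rad ≈ 0.030041 rad

θ(10/3) = 31147/1036800 rad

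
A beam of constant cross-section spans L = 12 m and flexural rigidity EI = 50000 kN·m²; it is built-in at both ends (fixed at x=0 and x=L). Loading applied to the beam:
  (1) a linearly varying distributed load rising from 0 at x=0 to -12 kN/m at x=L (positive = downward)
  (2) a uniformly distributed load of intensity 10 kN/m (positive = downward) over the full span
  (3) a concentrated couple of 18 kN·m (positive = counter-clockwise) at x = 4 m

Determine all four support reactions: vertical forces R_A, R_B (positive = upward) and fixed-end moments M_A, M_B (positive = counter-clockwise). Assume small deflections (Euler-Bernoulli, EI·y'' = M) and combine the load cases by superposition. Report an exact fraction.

R_A = 202/5 kN, M_A = 312/5 kN·m, R_B = 38/5 kN, M_B = -138/5 kN·m

Load 1 — triangular load w₀=-12 kN/m (0→w₀ over full span):
  R_A = 3w₀L/20 = 3·(-12)·12/20 = -108/5 kN
  M_A = w₀L²/30 = (-12)·12²/30 = -288/5 kN·m
  R_B = 7w₀L/20 = 7·(-12)·12/20 = -252/5 kN
  M_B = -w₀L²/20 = -(-12)·12²/20 = 432/5 kN·m
Load 2 — uniform load w=10 kN/m over full span:
  R_A = wL/2 = 10·12/2 = 60 kN
  M_A = wL²/12 = 10·12²/12 = 120 kN·m
  R_B = wL/2 = 10·12/2 = 60 kN
  M_B = -wL²/12 = -10·12²/12 = -120 kN·m
Load 3 — applied couple M₀=18 kN·m at a=4 m (b=L-a=8):
  R_A = 6M₀ab/L³ = 6·18·4·8/12³ = 2 kN
  M_A = M₀b(2a-b)/L² = 18·8·(2·4-8)/12² = 0 kN·m
  R_B = -6M₀ab/L³ = -6·18·4·8/12³ = -2 kN
  M_B = M₀a(2b-a)/L² = 18·4·(2·8-4)/12² = 6 kN·m
Superposition: R_A = 202/5 kN, M_A = 312/5 kN·m, R_B = 38/5 kN, M_B = -138/5 kN·m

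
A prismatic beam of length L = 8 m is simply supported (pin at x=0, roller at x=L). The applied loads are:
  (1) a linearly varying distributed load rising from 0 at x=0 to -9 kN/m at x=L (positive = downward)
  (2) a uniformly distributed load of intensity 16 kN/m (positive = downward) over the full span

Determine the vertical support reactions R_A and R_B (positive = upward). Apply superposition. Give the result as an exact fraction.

Load 1 — triangular load w₀=-9 kN/m (0→w₀ over full span):
  R_A = w₀L/6 = (-9)·8/6 = -12 kN
  R_B = w₀L/3 = (-9)·8/3 = -24 kN
Load 2 — uniform load w=16 kN/m over full span:
  R_A = wL/2 = 16·8/2 = 64 kN
  R_B = wL/2 = 16·8/2 = 64 kN
Superposition: R_A = 52 kN, R_B = 40 kN

R_A = 52 kN, R_B = 40 kN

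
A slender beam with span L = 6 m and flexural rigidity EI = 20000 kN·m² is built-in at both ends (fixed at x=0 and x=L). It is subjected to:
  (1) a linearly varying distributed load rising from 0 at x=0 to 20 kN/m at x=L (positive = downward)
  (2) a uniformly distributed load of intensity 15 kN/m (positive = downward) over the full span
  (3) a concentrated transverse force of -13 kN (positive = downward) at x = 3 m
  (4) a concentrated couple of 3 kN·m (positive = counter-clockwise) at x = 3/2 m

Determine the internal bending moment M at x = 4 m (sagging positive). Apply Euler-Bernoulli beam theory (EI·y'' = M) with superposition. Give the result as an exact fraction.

Load 1 — triangular load w₀=20 kN/m (0→w₀ over full span):
  M_1 = 3w₀Lx/20 - w₀L²/30 - w₀x³/(6L) = 3·20·6·4/20 - 20·6²/30 - 20·4³/(6·6) = 112/9 kN·m
Load 2 — uniform load w=15 kN/m over full span:
  M_2 = wLx/2 - wL²/12 - wx²/2 = 15·6·4/2 - 15·6²/12 - 15·4²/2 = 15 kN·m
Load 3 — point force P=-13 kN at a=3 m (b=L-a=3):
  M_3 = Pa²(a+3b)(L-x)/L³ - Pa²b/L²  [x>a] = (-13)·3²·(3+3·3)·(6-4)/6³ - (-13)·3²·3/6² = -13/4 kN·m
Load 4 — applied couple M₀=3 kN·m at a=3/2 m (b=L-a=9/2):
  M_4 = R_Ax - M_A - M₀  [x>a] with R_A=9/16, M_A=-9/16 = (9/16)·4 - (-9/16) - 3 = -3/16 kN·m
Superposition: M = Σ M_i = 3457/144 kN·m ≈ 24.006944 kN·m

M(4) = 3457/144 kN·m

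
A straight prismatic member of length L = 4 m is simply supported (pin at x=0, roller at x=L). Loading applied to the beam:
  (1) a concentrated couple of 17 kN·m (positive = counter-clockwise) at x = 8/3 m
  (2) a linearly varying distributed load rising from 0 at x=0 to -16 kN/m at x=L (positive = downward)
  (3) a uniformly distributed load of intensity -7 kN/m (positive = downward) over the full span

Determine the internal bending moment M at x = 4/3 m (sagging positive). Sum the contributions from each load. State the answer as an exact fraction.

Load 1 — applied couple M₀=17 kN·m at a=8/3 m (b=L-a=4/3):
  M_1 = M₀x/L  [x≤a] = 17·(4/3)/4 = 17/3 kN·m
Load 2 — triangular load w₀=-16 kN/m (0→w₀ over full span):
  M_2 = w₀Lx/6 - w₀x³/(6L) = (-16)·4·(4/3)/6 - (-16)·(4/3)³/(6·4) = -1024/81 kN·m
Load 3 — uniform load w=-7 kN/m over full span:
  M_3 = wx(L-x)/2 = (-7)·(4/3)·(4-(4/3))/2 = -112/9 kN·m
Superposition: M = Σ M_i = -1573/81 kN·m ≈ -19.419753 kN·m

M(4/3) = -1573/81 kN·m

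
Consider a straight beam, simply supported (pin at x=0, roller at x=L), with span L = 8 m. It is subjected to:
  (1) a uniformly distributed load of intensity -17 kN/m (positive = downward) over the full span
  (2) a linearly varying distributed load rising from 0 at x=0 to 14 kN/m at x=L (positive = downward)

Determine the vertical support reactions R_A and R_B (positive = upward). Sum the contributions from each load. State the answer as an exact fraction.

Load 1 — uniform load w=-17 kN/m over full span:
  R_A = wL/2 = (-17)·8/2 = -68 kN
  R_B = wL/2 = (-17)·8/2 = -68 kN
Load 2 — triangular load w₀=14 kN/m (0→w₀ over full span):
  R_A = w₀L/6 = 14·8/6 = 56/3 kN
  R_B = w₀L/3 = 14·8/3 = 112/3 kN
Superposition: R_A = -148/3 kN, R_B = -92/3 kN

R_A = -148/3 kN, R_B = -92/3 kN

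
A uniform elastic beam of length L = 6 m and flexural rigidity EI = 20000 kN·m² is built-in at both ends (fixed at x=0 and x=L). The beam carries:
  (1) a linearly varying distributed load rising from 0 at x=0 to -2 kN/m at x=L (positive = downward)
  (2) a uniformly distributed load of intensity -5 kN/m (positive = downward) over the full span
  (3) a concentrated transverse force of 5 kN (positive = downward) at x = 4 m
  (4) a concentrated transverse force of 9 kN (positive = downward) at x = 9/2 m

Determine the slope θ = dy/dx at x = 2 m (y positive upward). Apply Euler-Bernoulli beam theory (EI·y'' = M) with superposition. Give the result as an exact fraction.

θ(2) = 2153/10800000 rad

Load 1 — triangular load w₀=-2 kN/m (0→w₀ over full span):
  θ_1 = -w₀(2x(L-x)(L-2x)(x+2L)+x²(L-x)²)/(120LEI) = -(-2)·(2·2·(6-2)·(6-2·2)·(2+2·6)+2²·(6-2)²)/(120·6·20000) = 2/28125 rad
Load 2 — uniform load w=-5 kN/m over full span:
  θ_2 = -wx(L-x)(L-2x)/(12EI) = -(-5)·2·(6-2)·(6-2·2)/(12·20000) = 1/3000 rad
Load 3 — point force P=5 kN at a=4 m (b=L-a=2):
  θ_3 = -Pb²x(2aL-(3a+b)x)/(2L³EI)  [x≤a] = -5·2²·2·(2·4·6-(3·4+2)·2)/(2·6³·20000) = -1/10800 rad
Load 4 — point force P=9 kN at a=9/2 m (b=L-a=3/2):
  θ_4 = -Pb²x(2aL-(3a+b)x)/(2L³EI)  [x≤a] = -9·(3/2)²·2·(2·(9/2)·6-(3·(9/2)+(3/2))·2)/(2·6³·20000) = -9/80000 rad
Superposition: θ = Σ θ_i = 2153/10800000 rad ≈ 0.000199 rad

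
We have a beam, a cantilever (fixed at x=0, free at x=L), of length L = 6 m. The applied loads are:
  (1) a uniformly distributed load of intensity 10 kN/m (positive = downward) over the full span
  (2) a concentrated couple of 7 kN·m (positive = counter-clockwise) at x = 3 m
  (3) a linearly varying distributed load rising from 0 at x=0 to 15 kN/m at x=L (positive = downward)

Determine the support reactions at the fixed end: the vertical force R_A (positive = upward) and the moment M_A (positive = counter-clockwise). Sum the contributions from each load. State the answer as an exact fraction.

Load 1 — uniform load w=10 kN/m over full span:
  R_A = wL = 10·6 = 60 kN
  M_A = wL²/2 = 10·6²/2 = 180 kN·m
Load 2 — applied couple M₀=7 kN·m at a=3 m (b=L-a=3):
  R_A = 0 kN
  M_A = -M₀ = -7 kN·m
Load 3 — triangular load w₀=15 kN/m (0→w₀ over full span):
  R_A = w₀L/2 = 15·6/2 = 45 kN
  M_A = w₀L²/3 = 15·6²/3 = 180 kN·m
Superposition: R_A = 105 kN, M_A = 353 kN·m

R_A = 105 kN, M_A = 353 kN·m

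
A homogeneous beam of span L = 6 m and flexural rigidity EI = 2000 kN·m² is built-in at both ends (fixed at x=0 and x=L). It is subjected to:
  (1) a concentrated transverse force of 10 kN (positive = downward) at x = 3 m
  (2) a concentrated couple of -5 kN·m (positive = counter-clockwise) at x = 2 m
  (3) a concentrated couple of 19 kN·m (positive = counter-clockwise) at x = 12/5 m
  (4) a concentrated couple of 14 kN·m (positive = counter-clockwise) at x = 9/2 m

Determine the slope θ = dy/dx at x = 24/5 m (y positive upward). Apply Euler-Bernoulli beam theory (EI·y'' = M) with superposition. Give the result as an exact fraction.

θ(24/5) = 4767/1250000 rad

Load 1 — point force P=10 kN at a=3 m (b=L-a=3):
  θ_1 = Pa²(L-x)(2bL-(3b+a)(L-x))/(2L³EI)  [x>a] = 10·3²·(6-(24/5))·(2·3·6-(3·3+3)·(6-(24/5)))/(2·6³·2000) = 27/10000 rad
Load 2 — applied couple M₀=-5 kN·m at a=2 m (b=L-a=4):
  θ_2 = (R_Ax²/2 - M_Ax - M₀(x-a))/EI  [x>a] with R_A=-10/9, M_A=0 = ((-10/9)·(24/5)²/2 - 0·(24/5) - (-5)·((24/5)-2))/2000 = 3/5000 rad
Load 3 — applied couple M₀=19 kN·m at a=12/5 m (b=L-a=18/5):
  θ_3 = (R_Ax²/2 - M_Ax - M₀(x-a))/EI  [x>a] with R_A=114/25, M_A=57/25 = ((114/25)·(24/5)²/2 - (57/25)·(24/5) - 19·((24/5)-(12/5)))/2000 = -627/312500 rad
Load 4 — applied couple M₀=14 kN·m at a=9/2 m (b=L-a=3/2):
  θ_4 = (R_Ax²/2 - M_Ax - M₀(x-a))/EI  [x>a] with R_A=21/8, M_A=35/8 = ((21/8)·(24/5)²/2 - (35/8)·(24/5) - 14·((24/5)-(9/2)))/2000 = 63/25000 rad
Superposition: θ = Σ θ_i = 4767/1250000 rad ≈ 0.003814 rad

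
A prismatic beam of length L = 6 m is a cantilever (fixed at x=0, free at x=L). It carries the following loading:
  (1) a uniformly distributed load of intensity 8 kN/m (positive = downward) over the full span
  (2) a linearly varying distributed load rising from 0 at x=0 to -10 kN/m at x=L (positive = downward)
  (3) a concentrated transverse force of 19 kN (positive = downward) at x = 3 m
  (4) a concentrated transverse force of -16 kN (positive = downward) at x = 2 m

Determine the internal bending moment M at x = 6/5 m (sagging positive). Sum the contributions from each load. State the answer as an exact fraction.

M(6/5) = -727/25 kN·m

Load 1 — uniform load w=8 kN/m over full span:
  M_1 = -w(L-x)²/2 = -8·(6-(6/5))²/2 = -2304/25 kN·m
Load 2 — triangular load w₀=-10 kN/m (0→w₀ over full span):
  M_2 = w₀Lx/2 - w₀L²/3 - w₀x³/(6L) = (-10)·6·(6/5)/2 - (-10)·6²/3 - (-10)·(6/5)³/(6·6) = 2112/25 kN·m
Load 3 — point force P=19 kN at a=3 m (b=L-a=3):
  M_3 = -P(a-x)  [x≤a] = -19·(3-(6/5)) = -171/5 kN·m
Load 4 — point force P=-16 kN at a=2 m (b=L-a=4):
  M_4 = -P(a-x)  [x≤a] = -(-16)·(2-(6/5)) = 64/5 kN·m
Superposition: M = Σ M_i = -727/25 kN·m ≈ -29.080000 kN·m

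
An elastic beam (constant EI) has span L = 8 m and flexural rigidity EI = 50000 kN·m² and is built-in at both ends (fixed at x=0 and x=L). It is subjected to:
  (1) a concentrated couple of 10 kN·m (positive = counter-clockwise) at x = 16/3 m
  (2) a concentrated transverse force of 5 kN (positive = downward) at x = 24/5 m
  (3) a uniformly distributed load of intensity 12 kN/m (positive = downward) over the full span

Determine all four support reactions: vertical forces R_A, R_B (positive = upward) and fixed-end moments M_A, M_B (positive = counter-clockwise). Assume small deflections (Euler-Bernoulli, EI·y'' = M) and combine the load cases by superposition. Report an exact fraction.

Load 1 — applied couple M₀=10 kN·m at a=16/3 m (b=L-a=8/3):
  R_A = 6M₀ab/L³ = 6·10·(16/3)·(8/3)/8³ = 5/3 kN
  M_A = M₀b(2a-b)/L² = 10·(8/3)·(2·(16/3)-(8/3))/8² = 10/3 kN·m
  R_B = -6M₀ab/L³ = -6·10·(16/3)·(8/3)/8³ = -5/3 kN
  M_B = M₀a(2b-a)/L² = 10·(16/3)·(2·(8/3)-(16/3))/8² = 0 kN·m
Load 2 — point force P=5 kN at a=24/5 m (b=L-a=16/5):
  R_A = Pb²(3a+b)/L³ = 5·(16/5)²·(3·(24/5)+(16/5))/8³ = 44/25 kN
  M_A = Pab²/L² = 5·(24/5)·(16/5)²/8² = 96/25 kN·m
  R_B = Pa²(a+3b)/L³ = 5·(24/5)²·((24/5)+3·(16/5))/8³ = 81/25 kN
  M_B = -Pa²b/L² = -5·(24/5)²·(16/5)/8² = -144/25 kN·m
Load 3 — uniform load w=12 kN/m over full span:
  R_A = wL/2 = 12·8/2 = 48 kN
  M_A = wL²/12 = 12·8²/12 = 64 kN·m
  R_B = wL/2 = 12·8/2 = 48 kN
  M_B = -wL²/12 = -12·8²/12 = -64 kN·m
Superposition: R_A = 3857/75 kN, M_A = 5338/75 kN·m, R_B = 3718/75 kN, M_B = -1744/25 kN·m

R_A = 3857/75 kN, M_A = 5338/75 kN·m, R_B = 3718/75 kN, M_B = -1744/25 kN·m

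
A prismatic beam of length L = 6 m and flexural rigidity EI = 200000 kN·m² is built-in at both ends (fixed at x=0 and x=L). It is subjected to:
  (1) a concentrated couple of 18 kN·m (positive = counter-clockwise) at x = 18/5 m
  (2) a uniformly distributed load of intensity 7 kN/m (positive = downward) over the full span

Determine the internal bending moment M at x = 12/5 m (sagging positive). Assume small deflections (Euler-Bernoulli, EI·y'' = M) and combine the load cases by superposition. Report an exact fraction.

M(12/5) = 1731/125 kN·m

Load 1 — applied couple M₀=18 kN·m at a=18/5 m (b=L-a=12/5):
  M_1 = R_Ax - M_A  [x≤a] with R_A=108/25, M_A=144/25 = (108/25)·(12/5) - (144/25) = 576/125 kN·m
Load 2 — uniform load w=7 kN/m over full span:
  M_2 = wLx/2 - wL²/12 - wx²/2 = 7·6·(12/5)/2 - 7·6²/12 - 7·(12/5)²/2 = 231/25 kN·m
Superposition: M = Σ M_i = 1731/125 kN·m ≈ 13.848000 kN·m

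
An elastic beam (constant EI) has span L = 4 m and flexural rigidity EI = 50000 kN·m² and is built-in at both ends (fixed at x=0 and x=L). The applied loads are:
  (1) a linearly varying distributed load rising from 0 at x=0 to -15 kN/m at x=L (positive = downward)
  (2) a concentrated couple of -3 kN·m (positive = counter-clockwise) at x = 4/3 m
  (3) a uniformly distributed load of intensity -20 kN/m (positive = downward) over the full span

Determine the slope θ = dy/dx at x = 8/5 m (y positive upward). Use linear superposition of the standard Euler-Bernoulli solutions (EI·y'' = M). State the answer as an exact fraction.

θ(8/5) = 217/1562500 rad

Load 1 — triangular load w₀=-15 kN/m (0→w₀ over full span):
  θ_1 = -w₀(2x(L-x)(L-2x)(x+2L)+x²(L-x)²)/(120LEI) = -(-15)·(2·(8/5)·(4-(8/5))·(4-2·(8/5))·((8/5)+2·4)+(8/5)²·(4-(8/5))²)/(120·4·50000) = 18/390625 rad
Load 2 — applied couple M₀=-3 kN·m at a=4/3 m (b=L-a=8/3):
  θ_2 = (R_Ax²/2 - M_Ax - M₀(x-a))/EI  [x>a] with R_A=-1, M_A=0 = ((-1)·(8/5)²/2 - 0·(8/5) - (-3)·((8/5)-(4/3)))/50000 = -3/312500 rad
Load 3 — uniform load w=-20 kN/m over full span:
  θ_3 = -wx(L-x)(L-2x)/(12EI) = -(-20)·(8/5)·(4-(8/5))·(4-2·(8/5))/(12·50000) = 8/78125 rad
Superposition: θ = Σ θ_i = 217/1562500 rad ≈ 0.000139 rad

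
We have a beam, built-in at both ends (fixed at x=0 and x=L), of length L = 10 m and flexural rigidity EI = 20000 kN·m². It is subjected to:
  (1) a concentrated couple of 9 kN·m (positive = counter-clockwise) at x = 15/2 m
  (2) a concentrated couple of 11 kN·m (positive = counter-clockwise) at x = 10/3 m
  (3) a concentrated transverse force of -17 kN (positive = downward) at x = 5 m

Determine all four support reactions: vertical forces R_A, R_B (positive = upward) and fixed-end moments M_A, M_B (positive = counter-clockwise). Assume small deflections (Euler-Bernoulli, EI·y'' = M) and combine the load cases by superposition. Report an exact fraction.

Load 1 — applied couple M₀=9 kN·m at a=15/2 m (b=L-a=5/2):
  R_A = 6M₀ab/L³ = 6·9·(15/2)·(5/2)/10³ = 81/80 kN
  M_A = M₀b(2a-b)/L² = 9·(5/2)·(2·(15/2)-(5/2))/10² = 45/16 kN·m
  R_B = -6M₀ab/L³ = -6·9·(15/2)·(5/2)/10³ = -81/80 kN
  M_B = M₀a(2b-a)/L² = 9·(15/2)·(2·(5/2)-(15/2))/10² = -27/16 kN·m
Load 2 — applied couple M₀=11 kN·m at a=10/3 m (b=L-a=20/3):
  R_A = 6M₀ab/L³ = 6·11·(10/3)·(20/3)/10³ = 22/15 kN
  M_A = M₀b(2a-b)/L² = 11·(20/3)·(2·(10/3)-(20/3))/10² = 0 kN·m
  R_B = -6M₀ab/L³ = -6·11·(10/3)·(20/3)/10³ = -22/15 kN
  M_B = M₀a(2b-a)/L² = 11·(10/3)·(2·(20/3)-(10/3))/10² = 11/3 kN·m
Load 3 — point force P=-17 kN at a=5 m (b=L-a=5):
  R_A = Pb²(3a+b)/L³ = (-17)·5²·(3·5+5)/10³ = -17/2 kN
  M_A = Pab²/L² = (-17)·5·5²/10² = -85/4 kN·m
  R_B = Pa²(a+3b)/L³ = (-17)·5²·(5+3·5)/10³ = -17/2 kN
  M_B = -Pa²b/L² = -(-17)·5²·5/10² = 85/4 kN·m
Superposition: R_A = -289/48 kN, M_A = -295/16 kN·m, R_B = -527/48 kN, M_B = 1115/48 kN·m

R_A = -289/48 kN, M_A = -295/16 kN·m, R_B = -527/48 kN, M_B = 1115/48 kN·m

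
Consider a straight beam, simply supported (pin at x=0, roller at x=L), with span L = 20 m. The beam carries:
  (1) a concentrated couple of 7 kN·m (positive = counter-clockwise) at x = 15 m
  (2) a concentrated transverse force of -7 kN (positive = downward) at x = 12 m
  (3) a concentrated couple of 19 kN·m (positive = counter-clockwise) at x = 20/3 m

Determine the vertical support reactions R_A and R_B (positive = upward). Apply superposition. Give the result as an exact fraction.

R_A = -3/2 kN, R_B = -11/2 kN

Load 1 — applied couple M₀=7 kN·m at a=15 m (b=L-a=5):
  R_A = M₀/L = 7/20 kN
  R_B = -M₀/L = -7/20 kN
Load 2 — point force P=-7 kN at a=12 m (b=L-a=8):
  R_A = Pb/L = (-7)·8/20 = -14/5 kN
  R_B = Pa/L = (-7)·12/20 = -21/5 kN
Load 3 — applied couple M₀=19 kN·m at a=20/3 m (b=L-a=40/3):
  R_A = M₀/L = 19/20 kN
  R_B = -M₀/L = -19/20 kN
Superposition: R_A = -3/2 kN, R_B = -11/2 kN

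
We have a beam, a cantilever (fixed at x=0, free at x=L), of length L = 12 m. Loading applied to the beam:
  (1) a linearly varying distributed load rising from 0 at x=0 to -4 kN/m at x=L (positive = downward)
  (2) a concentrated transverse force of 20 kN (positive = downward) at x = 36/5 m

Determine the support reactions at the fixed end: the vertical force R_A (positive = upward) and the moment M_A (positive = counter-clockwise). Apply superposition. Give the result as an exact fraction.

R_A = -4 kN, M_A = -48 kN·m

Load 1 — triangular load w₀=-4 kN/m (0→w₀ over full span):
  R_A = w₀L/2 = (-4)·12/2 = -24 kN
  M_A = w₀L²/3 = (-4)·12²/3 = -192 kN·m
Load 2 — point force P=20 kN at a=36/5 m (b=L-a=24/5):
  R_A = P = 20 kN
  M_A = Pa = 20·(36/5) = 144 kN·m
Superposition: R_A = -4 kN, M_A = -48 kN·m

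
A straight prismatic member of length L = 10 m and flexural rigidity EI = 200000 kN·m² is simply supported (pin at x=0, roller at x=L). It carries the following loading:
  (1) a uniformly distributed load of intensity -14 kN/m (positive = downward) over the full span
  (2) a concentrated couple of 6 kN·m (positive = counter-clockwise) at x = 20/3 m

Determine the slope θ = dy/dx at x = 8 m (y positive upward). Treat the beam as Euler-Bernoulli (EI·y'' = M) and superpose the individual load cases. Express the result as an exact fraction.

θ(8) = -3431/1500000 rad

Load 1 — uniform load w=-14 kN/m over full span:
  θ_1 = -w(L³-6Lx²+4x³)/(24EI) = -(-14)·(10³-6·10·8²+4·8³)/(24·200000) = -231/100000 rad
Load 2 — applied couple M₀=6 kN·m at a=20/3 m (b=L-a=10/3):
  θ_2 = (M₀x²/(2L)-M₀(x-a)+C₁)/EI  [x>a] with C₁=M₀(3b²-L²)/(6L)=-20/3 = (6·8²/(2·10)-6·(8-(20/3))+(-20/3))/200000 = 17/750000 rad
Superposition: θ = Σ θ_i = -3431/1500000 rad ≈ -0.002287 rad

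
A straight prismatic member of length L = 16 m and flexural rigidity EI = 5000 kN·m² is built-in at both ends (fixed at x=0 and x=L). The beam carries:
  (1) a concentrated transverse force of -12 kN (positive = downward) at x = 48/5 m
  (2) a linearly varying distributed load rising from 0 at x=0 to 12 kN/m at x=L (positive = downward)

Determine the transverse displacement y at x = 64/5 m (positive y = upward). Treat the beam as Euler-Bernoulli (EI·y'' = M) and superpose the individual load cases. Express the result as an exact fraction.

Load 1 — point force P=-12 kN at a=48/5 m (b=L-a=32/5):
  y_1 = -Pa²(L-x)²(3bL-(3b+a)(L-x))/(6L³EI)  [x>a] = -(-12)·(48/5)²·(16-(64/5))²·(3·(32/5)·16-(3·(32/5)+(48/5))·(16-(64/5)))/(6·16³·5000) = 193536/9765625 m
Load 2 — triangular load w₀=12 kN/m (0→w₀ over full span):
  y_2 = -w₀x²(L-x)²(x+2L)/(120LEI) = -12·(64/5)²·(16-(64/5))²·((64/5)+2·16)/(120·16·5000) = -917504/9765625 m
Superposition: y = Σ y_i = -723968/9765625 m ≈ -0.074134 m

y(64/5) = -723968/9765625 m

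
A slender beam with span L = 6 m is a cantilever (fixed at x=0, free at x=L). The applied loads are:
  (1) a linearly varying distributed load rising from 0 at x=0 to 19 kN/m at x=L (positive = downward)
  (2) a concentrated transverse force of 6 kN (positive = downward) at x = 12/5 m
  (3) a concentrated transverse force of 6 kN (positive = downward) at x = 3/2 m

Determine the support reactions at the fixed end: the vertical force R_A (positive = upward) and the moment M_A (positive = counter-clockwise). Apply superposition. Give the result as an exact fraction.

R_A = 69 kN, M_A = 1257/5 kN·m

Load 1 — triangular load w₀=19 kN/m (0→w₀ over full span):
  R_A = w₀L/2 = 19·6/2 = 57 kN
  M_A = w₀L²/3 = 19·6²/3 = 228 kN·m
Load 2 — point force P=6 kN at a=12/5 m (b=L-a=18/5):
  R_A = P = 6 kN
  M_A = Pa = 6·(12/5) = 72/5 kN·m
Load 3 — point force P=6 kN at a=3/2 m (b=L-a=9/2):
  R_A = P = 6 kN
  M_A = Pa = 6·(3/2) = 9 kN·m
Superposition: R_A = 69 kN, M_A = 1257/5 kN·m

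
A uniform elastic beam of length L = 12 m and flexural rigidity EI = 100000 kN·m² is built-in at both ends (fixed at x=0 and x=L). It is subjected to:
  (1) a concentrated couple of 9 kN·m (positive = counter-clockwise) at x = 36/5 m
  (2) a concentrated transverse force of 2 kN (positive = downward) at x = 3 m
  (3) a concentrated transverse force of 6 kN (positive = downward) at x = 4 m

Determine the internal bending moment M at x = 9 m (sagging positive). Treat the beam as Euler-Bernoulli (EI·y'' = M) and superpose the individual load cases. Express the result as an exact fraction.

M(9) = -3617/1200 kN·m

Load 1 — applied couple M₀=9 kN·m at a=36/5 m (b=L-a=24/5):
  M_1 = R_Ax - M_A - M₀  [x>a] with R_A=27/25, M_A=72/25 = (27/25)·9 - (72/25) - 9 = -54/25 kN·m
Load 2 — point force P=2 kN at a=3 m (b=L-a=9):
  M_2 = Pa²(a+3b)(L-x)/L³ - Pa²b/L²  [x>a] = 2·3²·(3+3·9)·(12-9)/12³ - 2·3²·9/12² = -3/16 kN·m
Load 3 — point force P=6 kN at a=4 m (b=L-a=8):
  M_3 = Pa²(a+3b)(L-x)/L³ - Pa²b/L²  [x>a] = 6·4²·(4+3·8)·(12-9)/12³ - 6·4²·8/12² = -2/3 kN·m
Superposition: M = Σ M_i = -3617/1200 kN·m ≈ -3.014167 kN·m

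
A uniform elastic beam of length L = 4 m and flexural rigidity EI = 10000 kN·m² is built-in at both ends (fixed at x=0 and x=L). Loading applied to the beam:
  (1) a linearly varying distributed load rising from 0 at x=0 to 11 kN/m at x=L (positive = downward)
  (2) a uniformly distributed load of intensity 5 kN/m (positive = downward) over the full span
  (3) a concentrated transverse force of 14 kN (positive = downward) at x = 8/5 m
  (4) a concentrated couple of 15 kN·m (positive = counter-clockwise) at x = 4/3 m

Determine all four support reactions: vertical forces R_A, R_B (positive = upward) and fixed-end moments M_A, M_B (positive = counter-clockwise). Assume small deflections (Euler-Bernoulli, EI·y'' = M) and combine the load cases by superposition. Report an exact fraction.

Load 1 — triangular load w₀=11 kN/m (0→w₀ over full span):
  R_A = 3w₀L/20 = 3·11·4/20 = 33/5 kN
  M_A = w₀L²/30 = 11·4²/30 = 88/15 kN·m
  R_B = 7w₀L/20 = 7·11·4/20 = 77/5 kN
  M_B = -w₀L²/20 = -11·4²/20 = -44/5 kN·m
Load 2 — uniform load w=5 kN/m over full span:
  R_A = wL/2 = 5·4/2 = 10 kN
  M_A = wL²/12 = 5·4²/12 = 20/3 kN·m
  R_B = wL/2 = 5·4/2 = 10 kN
  M_B = -wL²/12 = -5·4²/12 = -20/3 kN·m
Load 3 — point force P=14 kN at a=8/5 m (b=L-a=12/5):
  R_A = Pb²(3a+b)/L³ = 14·(12/5)²·(3·(8/5)+(12/5))/4³ = 1134/125 kN
  M_A = Pab²/L² = 14·(8/5)·(12/5)²/4² = 1008/125 kN·m
  R_B = Pa²(a+3b)/L³ = 14·(8/5)²·((8/5)+3·(12/5))/4³ = 616/125 kN
  M_B = -Pa²b/L² = -14·(8/5)²·(12/5)/4² = -672/125 kN·m
Load 4 — applied couple M₀=15 kN·m at a=4/3 m (b=L-a=8/3):
  R_A = 6M₀ab/L³ = 6·15·(4/3)·(8/3)/4³ = 5 kN
  M_A = M₀b(2a-b)/L² = 15·(8/3)·(2·(4/3)-(8/3))/4² = 0 kN·m
  R_B = -6M₀ab/L³ = -6·15·(4/3)·(8/3)/4³ = -5 kN
  M_B = M₀a(2b-a)/L² = 15·(4/3)·(2·(8/3)-(4/3))/4² = 5 kN·m
Superposition: R_A = 3834/125 kN, M_A = 7724/375 kN·m, R_B = 3166/125 kN, M_B = -5941/375 kN·m

R_A = 3834/125 kN, M_A = 7724/375 kN·m, R_B = 3166/125 kN, M_B = -5941/375 kN·m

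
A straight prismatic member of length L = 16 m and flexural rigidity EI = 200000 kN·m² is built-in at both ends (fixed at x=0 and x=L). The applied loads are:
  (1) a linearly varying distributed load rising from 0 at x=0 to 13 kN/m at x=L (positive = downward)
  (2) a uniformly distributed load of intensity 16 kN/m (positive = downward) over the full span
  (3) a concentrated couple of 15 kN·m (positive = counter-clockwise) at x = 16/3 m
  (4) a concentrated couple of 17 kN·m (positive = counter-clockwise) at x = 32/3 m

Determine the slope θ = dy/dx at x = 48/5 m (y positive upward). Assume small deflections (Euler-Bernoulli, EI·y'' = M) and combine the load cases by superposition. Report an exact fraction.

Load 1 — triangular load w₀=13 kN/m (0→w₀ over full span):
  θ_1 = -w₀(2x(L-x)(L-2x)(x+2L)+x²(L-x)²)/(120LEI) = -13·(2·(48/5)·(16-(48/5))·(16-2·(48/5))·((48/5)+2·16)+(48/5)²·(16-(48/5))²)/(120·16·200000) = 832/1953125 rad
Load 2 — uniform load w=16 kN/m over full span:
  θ_2 = -wx(L-x)(L-2x)/(12EI) = -16·(48/5)·(16-(48/5))·(16-2·(48/5))/(12·200000) = 512/390625 rad
Load 3 — applied couple M₀=15 kN·m at a=16/3 m (b=L-a=32/3):
  θ_3 = (R_Ax²/2 - M_Ax - M₀(x-a))/EI  [x>a] with R_A=5/4, M_A=0 = ((5/4)·(48/5)²/2 - 0·(48/5) - 15·((48/5)-(16/3)))/200000 = -1/31250 rad
Load 4 — applied couple M₀=17 kN·m at a=32/3 m (b=L-a=16/3):
  θ_4 = (R_Ax²/2 - M_Ax)/EI  [x≤a] with R_A=17/12, M_A=17/3 = ((17/12)·(48/5)²/2 - (17/3)·(48/5))/200000 = 17/312500 rad
Superposition: θ = Σ θ_i = 13743/7812500 rad ≈ 0.001759 rad

θ(48/5) = 13743/7812500 rad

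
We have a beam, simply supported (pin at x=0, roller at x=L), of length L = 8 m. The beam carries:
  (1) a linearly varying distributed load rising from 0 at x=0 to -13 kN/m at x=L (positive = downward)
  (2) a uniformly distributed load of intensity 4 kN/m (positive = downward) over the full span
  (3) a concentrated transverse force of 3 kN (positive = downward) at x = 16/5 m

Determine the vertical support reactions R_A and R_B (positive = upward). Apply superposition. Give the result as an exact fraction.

R_A = 7/15 kN, R_B = -262/15 kN

Load 1 — triangular load w₀=-13 kN/m (0→w₀ over full span):
  R_A = w₀L/6 = (-13)·8/6 = -52/3 kN
  R_B = w₀L/3 = (-13)·8/3 = -104/3 kN
Load 2 — uniform load w=4 kN/m over full span:
  R_A = wL/2 = 4·8/2 = 16 kN
  R_B = wL/2 = 4·8/2 = 16 kN
Load 3 — point force P=3 kN at a=16/5 m (b=L-a=24/5):
  R_A = Pb/L = 3·(24/5)/8 = 9/5 kN
  R_B = Pa/L = 3·(16/5)/8 = 6/5 kN
Superposition: R_A = 7/15 kN, R_B = -262/15 kN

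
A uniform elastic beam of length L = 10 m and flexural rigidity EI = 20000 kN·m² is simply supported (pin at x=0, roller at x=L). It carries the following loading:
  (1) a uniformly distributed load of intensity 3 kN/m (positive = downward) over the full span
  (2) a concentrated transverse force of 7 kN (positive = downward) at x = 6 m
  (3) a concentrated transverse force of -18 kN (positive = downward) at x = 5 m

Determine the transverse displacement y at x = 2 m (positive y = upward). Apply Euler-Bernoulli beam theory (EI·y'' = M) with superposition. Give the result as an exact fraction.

Load 1 — uniform load w=3 kN/m over full span:
  y_1 = -wx(L³-2Lx²+x³)/(24EI) = -3·2·(10³-2·10·2²+2³)/(24·20000) = -29/2500 m
Load 2 — point force P=7 kN at a=6 m (b=L-a=4):
  y_2 = -Pbx(L²-b²-x²)/(6LEI)  [x≤a] = -7·4·2·(10²-4²-2²)/(6·10·20000) = -7/1875 m
Load 3 — point force P=-18 kN at a=5 m (b=L-a=5):
  y_3 = -Pbx(L²-b²-x²)/(6LEI)  [x≤a] = -(-18)·5·2·(10²-5²-2²)/(6·10·20000) = 213/20000 m
Superposition: y = Σ y_i = -281/60000 m ≈ -0.004683 m

y(2) = -281/60000 m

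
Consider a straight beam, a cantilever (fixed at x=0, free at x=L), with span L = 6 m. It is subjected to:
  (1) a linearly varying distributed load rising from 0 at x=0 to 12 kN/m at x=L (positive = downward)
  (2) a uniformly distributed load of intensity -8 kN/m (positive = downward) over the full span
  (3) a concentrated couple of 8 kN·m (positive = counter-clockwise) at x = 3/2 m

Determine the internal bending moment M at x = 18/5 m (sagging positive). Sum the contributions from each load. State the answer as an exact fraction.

Load 1 — triangular load w₀=12 kN/m (0→w₀ over full span):
  M_1 = w₀Lx/2 - w₀L²/3 - w₀x³/(6L) = 12·6·(18/5)/2 - 12·6²/3 - 12·(18/5)³/(6·6) = -3744/125 kN·m
Load 2 — uniform load w=-8 kN/m over full span:
  M_2 = -w(L-x)²/2 = -(-8)·(6-(18/5))²/2 = 576/25 kN·m
Load 3 — applied couple M₀=8 kN·m at a=3/2 m (b=L-a=9/2):
  M_3 = 0  [x>a] = 0 kN·m
Superposition: M = Σ M_i = -864/125 kN·m ≈ -6.912000 kN·m

M(18/5) = -864/125 kN·m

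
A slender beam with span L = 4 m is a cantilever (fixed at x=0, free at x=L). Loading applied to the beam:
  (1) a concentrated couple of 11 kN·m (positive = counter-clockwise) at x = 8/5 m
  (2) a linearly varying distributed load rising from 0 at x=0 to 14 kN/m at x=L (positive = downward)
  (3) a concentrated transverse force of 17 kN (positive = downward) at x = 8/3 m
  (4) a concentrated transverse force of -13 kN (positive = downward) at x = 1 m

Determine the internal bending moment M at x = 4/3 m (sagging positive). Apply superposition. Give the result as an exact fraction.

Load 1 — applied couple M₀=11 kN·m at a=8/5 m (b=L-a=12/5):
  M_1 = M₀  [x≤a] = 11 = 11 kN·m
Load 2 — triangular load w₀=14 kN/m (0→w₀ over full span):
  M_2 = w₀Lx/2 - w₀L²/3 - w₀x³/(6L) = 14·4·(4/3)/2 - 14·4²/3 - 14·(4/3)³/(6·4) = -3136/81 kN·m
Load 3 — point force P=17 kN at a=8/3 m (b=L-a=4/3):
  M_3 = -P(a-x)  [x≤a] = -17·((8/3)-(4/3)) = -68/3 kN·m
Load 4 — point force P=-13 kN at a=1 m (b=L-a=3):
  M_4 = 0  [x>a] = 0 kN·m
Superposition: M = Σ M_i = -4081/81 kN·m ≈ -50.382716 kN·m

M(4/3) = -4081/81 kN·m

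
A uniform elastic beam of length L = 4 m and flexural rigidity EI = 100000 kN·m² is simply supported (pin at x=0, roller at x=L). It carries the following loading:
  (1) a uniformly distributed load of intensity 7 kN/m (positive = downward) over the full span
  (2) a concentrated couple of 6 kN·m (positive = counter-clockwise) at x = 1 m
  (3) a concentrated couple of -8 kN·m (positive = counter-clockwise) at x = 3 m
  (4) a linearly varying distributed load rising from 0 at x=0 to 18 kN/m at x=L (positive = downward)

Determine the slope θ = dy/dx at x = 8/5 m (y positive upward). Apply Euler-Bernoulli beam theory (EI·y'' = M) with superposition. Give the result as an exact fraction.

θ(8/5) = -27377/250000000 rad

Load 1 — uniform load w=7 kN/m over full span:
  θ_1 = -w(L³-6Lx²+4x³)/(24EI) = -7·(4³-6·4·(8/5)²+4·(8/5)³)/(24·100000) = -259/4687500 rad
Load 2 — applied couple M₀=6 kN·m at a=1 m (b=L-a=3):
  θ_2 = (M₀x²/(2L)-M₀(x-a)+C₁)/EI  [x>a] with C₁=M₀(3b²-L²)/(6L)=11/4 = (6·(8/5)²/(2·4)-6·((8/5)-1)+(11/4))/100000 = 107/10000000 rad
Load 3 — applied couple M₀=-8 kN·m at a=3 m (b=L-a=1):
  θ_3 = (M₀x²/(2L)+C₁)/EI  [x≤a] with C₁=M₀(3b²-L²)/(6L)=13/3 = ((-8)·(8/5)²/(2·4)+(13/3))/100000 = 133/7500000 rad
Load 4 — triangular load w₀=18 kN/m (0→w₀ over full span):
  θ_4 = -w₀(7L⁴-30L²x²+15x⁴)/(360LEI) = -18·(7·4⁴-30·4²·(8/5)²+15·(8/5)⁴)/(360·4·100000) = -323/3906250 rad
Superposition: θ = Σ θ_i = -27377/250000000 rad ≈ -0.000110 rad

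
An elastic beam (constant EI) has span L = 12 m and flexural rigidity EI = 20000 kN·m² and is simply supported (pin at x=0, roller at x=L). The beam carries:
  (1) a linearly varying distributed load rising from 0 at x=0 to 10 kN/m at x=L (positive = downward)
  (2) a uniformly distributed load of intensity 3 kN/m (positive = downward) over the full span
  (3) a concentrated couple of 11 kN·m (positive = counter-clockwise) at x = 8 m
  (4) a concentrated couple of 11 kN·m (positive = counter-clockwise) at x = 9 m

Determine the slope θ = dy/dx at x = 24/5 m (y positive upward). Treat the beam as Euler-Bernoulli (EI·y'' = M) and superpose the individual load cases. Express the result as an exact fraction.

Load 1 — triangular load w₀=10 kN/m (0→w₀ over full span):
  θ_1 = -w₀(7L⁴-30L²x²+15x⁴)/(360LEI) = -10·(7·12⁴-30·12²·(24/5)²+15·(24/5)⁴)/(360·12·20000) = -969/156250 rad
Load 2 — uniform load w=3 kN/m over full span:
  θ_2 = -w(L³-6Lx²+4x³)/(24EI) = -3·(12³-6·12·(24/5)²+4·(24/5)³)/(24·20000) = -999/312500 rad
Load 3 — applied couple M₀=11 kN·m at a=8 m (b=L-a=4):
  θ_3 = (M₀x²/(2L)+C₁)/EI  [x≤a] with C₁=M₀(3b²-L²)/(6L)=-44/3 = (11·(24/5)²/(2·12)+(-44/3))/20000 = -77/375000 rad
Load 4 — applied couple M₀=11 kN·m at a=9 m (b=L-a=3):
  θ_4 = (M₀x²/(2L)+C₁)/EI  [x≤a] with C₁=M₀(3b²-L²)/(6L)=-143/8 = (11·(24/5)²/(2·12)+(-143/8))/20000 = -1463/4000000 rad
Superposition: θ = Σ θ_i = -598169/60000000 rad ≈ -0.009969 rad

θ(24/5) = -598169/60000000 rad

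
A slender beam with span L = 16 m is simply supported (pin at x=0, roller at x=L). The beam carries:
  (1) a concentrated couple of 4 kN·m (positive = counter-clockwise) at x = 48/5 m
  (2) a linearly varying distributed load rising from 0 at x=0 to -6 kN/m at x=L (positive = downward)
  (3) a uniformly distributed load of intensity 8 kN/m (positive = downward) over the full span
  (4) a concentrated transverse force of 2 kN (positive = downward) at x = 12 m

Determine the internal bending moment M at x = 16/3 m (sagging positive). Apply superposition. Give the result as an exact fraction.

M(16/3) = 4204/27 kN·m

Load 1 — applied couple M₀=4 kN·m at a=48/5 m (b=L-a=32/5):
  M_1 = M₀x/L  [x≤a] = 4·(16/3)/16 = 4/3 kN·m
Load 2 — triangular load w₀=-6 kN/m (0→w₀ over full span):
  M_2 = w₀Lx/6 - w₀x³/(6L) = (-6)·16·(16/3)/6 - (-6)·(16/3)³/(6·16) = -2048/27 kN·m
Load 3 — uniform load w=8 kN/m over full span:
  M_3 = wx(L-x)/2 = 8·(16/3)·(16-(16/3))/2 = 2048/9 kN·m
Load 4 — point force P=2 kN at a=12 m (b=L-a=4):
  M_4 = Pbx/L  [x≤a] = 2·4·(16/3)/16 = 8/3 kN·m
Superposition: M = Σ M_i = 4204/27 kN·m ≈ 155.703704 kN·m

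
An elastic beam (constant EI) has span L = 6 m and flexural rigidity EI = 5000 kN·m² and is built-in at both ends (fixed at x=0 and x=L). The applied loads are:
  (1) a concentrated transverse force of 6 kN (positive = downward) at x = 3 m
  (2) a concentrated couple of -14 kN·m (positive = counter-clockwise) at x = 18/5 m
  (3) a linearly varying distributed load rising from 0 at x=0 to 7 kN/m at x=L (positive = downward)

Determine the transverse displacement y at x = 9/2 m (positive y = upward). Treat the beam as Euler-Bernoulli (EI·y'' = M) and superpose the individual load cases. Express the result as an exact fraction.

Load 1 — point force P=6 kN at a=3 m (b=L-a=3):
  y_1 = -Pa²(L-x)²(3bL-(3b+a)(L-x))/(6L³EI)  [x>a] = -6·3²·(6-(9/2))²·(3·3·6-(3·3+3)·(6-(9/2)))/(6·6³·5000) = -27/40000 m
Load 2 — applied couple M₀=-14 kN·m at a=18/5 m (b=L-a=12/5):
  y_2 = (R_Ax³/6 - M_Ax²/2 - M₀(x-a)²/2)/EI  [x>a] with R_A=-84/25, M_A=-112/25 = ((-84/25)·(9/2)³/6 - (-112/25)·(9/2)²/2 - (-14)·((9/2)-(18/5))²/2)/5000 = 0 m
Load 3 — triangular load w₀=7 kN/m (0→w₀ over full span):
  y_3 = -w₀x²(L-x)²(x+2L)/(120LEI) = -7·(9/2)²·(6-(9/2))²·((9/2)+2·6)/(120·6·5000) = -18711/12800000 m
Superposition: y = Σ y_i = -27351/12800000 m ≈ -0.002137 m

y(9/2) = -27351/12800000 m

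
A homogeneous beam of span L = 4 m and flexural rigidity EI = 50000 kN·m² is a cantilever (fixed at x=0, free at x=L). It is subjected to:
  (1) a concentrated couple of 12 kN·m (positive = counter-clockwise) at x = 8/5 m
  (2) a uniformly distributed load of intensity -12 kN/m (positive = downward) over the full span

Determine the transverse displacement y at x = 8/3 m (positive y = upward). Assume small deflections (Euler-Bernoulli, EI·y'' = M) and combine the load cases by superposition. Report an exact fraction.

Load 1 — applied couple M₀=12 kN·m at a=8/5 m (b=L-a=12/5):
  y_1 = M₀a(2x-a)/(2EI)  [x>a] = 12·(8/5)·(2·(8/3)-(8/5))/(2·50000) = 56/78125 m
Load 2 — uniform load w=-12 kN/m over full span:
  y_2 = -wx²(x²-4Lx+6L²)/(24EI) = -(-12)·(8/3)²·((8/3)²-4·4·(8/3)+6·4²)/(24·50000) = 1088/253125 m
Superposition: y = Σ y_i = 31736/6328125 m ≈ 0.005015 m

y(8/3) = 31736/6328125 m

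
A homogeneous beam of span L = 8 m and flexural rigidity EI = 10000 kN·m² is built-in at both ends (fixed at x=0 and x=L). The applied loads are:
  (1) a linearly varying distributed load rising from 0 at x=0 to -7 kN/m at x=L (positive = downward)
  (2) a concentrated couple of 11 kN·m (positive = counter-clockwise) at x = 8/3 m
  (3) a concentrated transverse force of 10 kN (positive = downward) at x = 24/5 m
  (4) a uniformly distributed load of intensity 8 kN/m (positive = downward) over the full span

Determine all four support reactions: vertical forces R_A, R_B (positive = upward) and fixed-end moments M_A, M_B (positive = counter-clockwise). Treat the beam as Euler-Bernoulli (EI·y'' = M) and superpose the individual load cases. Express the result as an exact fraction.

R_A = 4343/150 kN, M_A = 2656/75 kN·m, R_B = 2557/150 kN, M_B = -703/25 kN·m

Load 1 — triangular load w₀=-7 kN/m (0→w₀ over full span):
  R_A = 3w₀L/20 = 3·(-7)·8/20 = -42/5 kN
  M_A = w₀L²/30 = (-7)·8²/30 = -224/15 kN·m
  R_B = 7w₀L/20 = 7·(-7)·8/20 = -98/5 kN
  M_B = -w₀L²/20 = -(-7)·8²/20 = 112/5 kN·m
Load 2 — applied couple M₀=11 kN·m at a=8/3 m (b=L-a=16/3):
  R_A = 6M₀ab/L³ = 6·11·(8/3)·(16/3)/8³ = 11/6 kN
  M_A = M₀b(2a-b)/L² = 11·(16/3)·(2·(8/3)-(16/3))/8² = 0 kN·m
  R_B = -6M₀ab/L³ = -6·11·(8/3)·(16/3)/8³ = -11/6 kN
  M_B = M₀a(2b-a)/L² = 11·(8/3)·(2·(16/3)-(8/3))/8² = 11/3 kN·m
Load 3 — point force P=10 kN at a=24/5 m (b=L-a=16/5):
  R_A = Pb²(3a+b)/L³ = 10·(16/5)²·(3·(24/5)+(16/5))/8³ = 88/25 kN
  M_A = Pab²/L² = 10·(24/5)·(16/5)²/8² = 192/25 kN·m
  R_B = Pa²(a+3b)/L³ = 10·(24/5)²·((24/5)+3·(16/5))/8³ = 162/25 kN
  M_B = -Pa²b/L² = -10·(24/5)²·(16/5)/8² = -288/25 kN·m
Load 4 — uniform load w=8 kN/m over full span:
  R_A = wL/2 = 8·8/2 = 32 kN
  M_A = wL²/12 = 8·8²/12 = 128/3 kN·m
  R_B = wL/2 = 8·8/2 = 32 kN
  M_B = -wL²/12 = -8·8²/12 = -128/3 kN·m
Superposition: R_A = 4343/150 kN, M_A = 2656/75 kN·m, R_B = 2557/150 kN, M_B = -703/25 kN·m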